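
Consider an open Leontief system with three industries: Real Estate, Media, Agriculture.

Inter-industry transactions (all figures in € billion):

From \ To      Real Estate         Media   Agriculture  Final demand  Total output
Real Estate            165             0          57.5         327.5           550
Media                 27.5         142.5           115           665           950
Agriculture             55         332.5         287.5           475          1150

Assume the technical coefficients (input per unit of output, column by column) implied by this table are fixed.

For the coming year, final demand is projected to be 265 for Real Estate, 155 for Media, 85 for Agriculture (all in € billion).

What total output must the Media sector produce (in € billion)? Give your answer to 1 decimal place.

x_M = 238.5

Technical coefficients a_ij = z_ij / X_j:
  a_RR = 165/550 = 0.30, a_MR = 27.5/550 = 0.05, a_AR = 55/550 = 0.10
  a_RM = 0/950 = 0.00, a_MM = 142.5/950 = 0.15, a_AM = 332.5/950 = 0.35
  a_RA = 57.5/1150 = 0.05, a_MA = 115/1150 = 0.10, a_AA = 287.5/1150 = 0.25
I − A =
  [   0.70     0.00    -0.05]
  [  -0.05     0.85    -0.10]
  [  -0.10    -0.35     0.75]
Cofactors of I−A, C_ij = (−1)^(i+j)·(minor ij) (rows/columns in the sector order above):
  C_11 = (0.85)(0.75) − (-0.10)(-0.35) = 0.6025
  C_12 = −[(-0.05)(0.75) − (-0.10)(-0.10)] = 0.0475
  C_13 = (-0.05)(-0.35) − (0.85)(-0.10) = 0.1025
  C_21 = −[(0.00)(0.75) − (-0.05)(-0.35)] = 0.0175
  C_22 = (0.70)(0.75) − (-0.05)(-0.10) = 0.5200
  C_23 = −[(0.70)(-0.35) − (0.00)(-0.10)] = 0.2450
  C_31 = (0.00)(-0.10) − (-0.05)(0.85) = 0.0425
  C_32 = −[(0.70)(-0.10) − (-0.05)(-0.05)] = 0.0725
  C_33 = (0.70)(0.85) − (0.00)(-0.05) = 0.5950
det(I−A) = Σ_j (I−A)_1j·C_1j = (0.70)(0.6025) + (0.00)(0.0475) + (-0.05)(0.1025) = 0.416625
adj(I−A) = Cᵀ =
  [ 0.6025   0.0175   0.0425]
  [ 0.0475   0.5200   0.0725]
  [ 0.1025   0.2450   0.5950]
(I − A)⁻¹ = adj(I−A) / det(I−A) ≈
  [   1.4461     0.0420     0.1020]
  [   0.1140     1.2481     0.1740]
  [   0.2460     0.5881     1.4281]
x = (I − A)⁻¹ d = adj(I−A)·d / det(I−A), with det(I−A) = 0.416625:
  x_R = (0.6025·265 + 0.0175·155 + 0.0425·85) / 0.416625 = 165.9875 / 0.416625 ≈ 398.4
  x_M = (0.0475·265 + 0.5200·155 + 0.0725·85) / 0.416625 = 99.35 / 0.416625 ≈ 238.5
  x_A = (0.1025·265 + 0.2450·155 + 0.5950·85) / 0.416625 = 115.7125 / 0.416625 ≈ 277.7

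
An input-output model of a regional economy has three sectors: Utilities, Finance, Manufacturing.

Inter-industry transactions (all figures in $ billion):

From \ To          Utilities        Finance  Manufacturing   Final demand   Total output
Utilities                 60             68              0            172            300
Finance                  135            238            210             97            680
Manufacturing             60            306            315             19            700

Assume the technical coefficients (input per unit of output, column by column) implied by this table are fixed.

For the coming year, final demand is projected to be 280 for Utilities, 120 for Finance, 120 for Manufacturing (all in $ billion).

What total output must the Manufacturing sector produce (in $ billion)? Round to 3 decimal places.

Technical coefficients a_ij = z_ij / X_j:
  a_UU = 60/300 = 0.20, a_FU = 135/300 = 0.45, a_MU = 60/300 = 0.20
  a_UF = 68/680 = 0.10, a_FF = 238/680 = 0.35, a_MF = 306/680 = 0.45
  a_UM = 0/700 = 0.00, a_FM = 210/700 = 0.30, a_MM = 315/700 = 0.45
I − A =
  [   0.80    -0.10     0.00]
  [  -0.45     0.65    -0.30]
  [  -0.20    -0.45     0.55]
Cofactors of I−A, C_ij = (−1)^(i+j)·(minor ij) (rows/columns in the sector order above):
  C_11 = (0.65)(0.55) − (-0.30)(-0.45) = 0.2225
  C_12 = −[(-0.45)(0.55) − (-0.30)(-0.20)] = 0.3075
  C_13 = (-0.45)(-0.45) − (0.65)(-0.20) = 0.3325
  C_21 = −[(-0.10)(0.55) − (0.00)(-0.45)] = 0.0550
  C_22 = (0.80)(0.55) − (0.00)(-0.20) = 0.4400
  C_23 = −[(0.80)(-0.45) − (-0.10)(-0.20)] = 0.3800
  C_31 = (-0.10)(-0.30) − (0.00)(0.65) = 0.0300
  C_32 = −[(0.80)(-0.30) − (0.00)(-0.45)] = 0.2400
  C_33 = (0.80)(0.65) − (-0.10)(-0.45) = 0.4750
det(I−A) = Σ_j (I−A)_1j·C_1j = (0.80)(0.2225) + (-0.10)(0.3075) + (0.00)(0.3325) = 0.14725
adj(I−A) = Cᵀ =
  [ 0.2225   0.0550   0.0300]
  [ 0.3075   0.4400   0.2400]
  [ 0.3325   0.3800   0.4750]
(I − A)⁻¹ = adj(I−A) / det(I−A) ≈
  [   1.5110     0.3735     0.2037]
  [   2.0883     2.9881     1.6299]
  [   2.2581     2.5806     3.2258]
x = (I − A)⁻¹ d = adj(I−A)·d / det(I−A), with det(I−A) = 0.14725:
  x_U = (0.2225·280 + 0.0550·120 + 0.0300·120) / 0.14725 = 72.50 / 0.14725 ≈ 492.360
  x_F = (0.3075·280 + 0.4400·120 + 0.2400·120) / 0.14725 = 167.70 / 0.14725 ≈ 1138.879
  x_M = (0.3325·280 + 0.3800·120 + 0.4750·120) / 0.14725 = 195.70 / 0.14725 ≈ 1329.032

x_M = 1329.032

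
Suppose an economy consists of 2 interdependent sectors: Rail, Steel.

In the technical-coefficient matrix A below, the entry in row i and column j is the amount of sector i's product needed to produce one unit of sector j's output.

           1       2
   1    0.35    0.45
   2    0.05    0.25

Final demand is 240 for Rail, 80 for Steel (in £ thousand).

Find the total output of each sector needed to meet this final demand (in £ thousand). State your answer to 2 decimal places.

I − A =
  [   0.65    -0.45]
  [  -0.05     0.75]
det(I−A) = (0.65)(0.75) − (-0.45)(-0.05) = 0.4650
adj(I−A) = [[0.75, 0.45], [0.05, 0.65]]
(I − A)⁻¹ = adj(I−A) / det(I−A) ≈
  [   1.6129     0.9677]
  [   0.1075     1.3978]
x = (I − A)⁻¹ d = adj(I−A)·d / det(I−A), with det(I−A) = 0.4650:
  x_1 = (0.75·240 + 0.45·80) / 0.4650 = 216.00 / 0.4650 ≈ 464.52
  x_2 = (0.05·240 + 0.65·80) / 0.4650 = 64.00 / 0.4650 ≈ 137.63

x_1 = 464.52, x_2 = 137.63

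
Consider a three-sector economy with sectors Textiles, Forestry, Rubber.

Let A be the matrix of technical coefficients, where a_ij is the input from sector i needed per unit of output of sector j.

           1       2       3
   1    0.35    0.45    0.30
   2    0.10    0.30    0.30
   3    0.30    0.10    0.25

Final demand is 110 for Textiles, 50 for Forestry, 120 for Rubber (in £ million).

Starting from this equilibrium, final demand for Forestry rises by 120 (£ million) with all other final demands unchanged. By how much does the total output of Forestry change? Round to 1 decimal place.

I − A =
  [   0.65    -0.45    -0.30]
  [  -0.10     0.70    -0.30]
  [  -0.30    -0.10     0.75]
Cofactors of I−A, C_ij = (−1)^(i+j)·(minor ij) (rows/columns in the sector order above):
  C_11 = (0.70)(0.75) − (-0.30)(-0.10) = 0.4950
  C_12 = −[(-0.10)(0.75) − (-0.30)(-0.30)] = 0.1650
  C_13 = (-0.10)(-0.10) − (0.70)(-0.30) = 0.2200
  C_21 = −[(-0.45)(0.75) − (-0.30)(-0.10)] = 0.3675
  C_22 = (0.65)(0.75) − (-0.30)(-0.30) = 0.3975
  C_23 = −[(0.65)(-0.10) − (-0.45)(-0.30)] = 0.2000
  C_31 = (-0.45)(-0.30) − (-0.30)(0.70) = 0.3450
  C_32 = −[(0.65)(-0.30) − (-0.30)(-0.10)] = 0.2250
  C_33 = (0.65)(0.70) − (-0.45)(-0.10) = 0.4100
det(I−A) = Σ_j (I−A)_1j·C_1j = (0.65)(0.4950) + (-0.45)(0.1650) + (-0.30)(0.2200) = 0.1815
adj(I−A) = Cᵀ =
  [ 0.4950   0.3675   0.3450]
  [ 0.1650   0.3975   0.2250]
  [ 0.2200   0.2000   0.4100]
(I − A)⁻¹ = adj(I−A) / det(I−A) ≈
  [   2.7273     2.0248     1.9008]
  [   0.9091     2.1901     1.2397]
  [   1.2121     1.1019     2.2590]
Δx = (I − A)⁻¹ Δd with Δd having +120 in the Forestry component and 0 elsewhere.
So Δx_2 = L_22 · (+120), where L_22 = adj(I−A)_22 / det(I−A) = 0.3975 / 0.1815.
Δx_2 = 0.3975 × (+120) / 0.1815 = 47.70 / 0.1815 ≈ 262.8.

Δx_2 = 262.8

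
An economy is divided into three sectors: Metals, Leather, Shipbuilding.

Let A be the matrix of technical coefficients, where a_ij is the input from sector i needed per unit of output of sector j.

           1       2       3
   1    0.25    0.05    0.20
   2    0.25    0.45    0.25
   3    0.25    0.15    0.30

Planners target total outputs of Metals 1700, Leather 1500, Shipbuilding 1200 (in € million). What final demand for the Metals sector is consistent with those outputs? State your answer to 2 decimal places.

d_1 = 960.00

I − A =
  [   0.75    -0.05    -0.20]
  [  -0.25     0.55    -0.25]
  [  -0.25    -0.15     0.70]
d = (I − A) x:
  d_1 = (+0.75)·1700 + (-0.05)·1500 + (-0.20)·1200 = 960.00
  d_2 = (-0.25)·1700 + (+0.55)·1500 + (-0.25)·1200 = 100.00
  d_3 = (-0.25)·1700 + (-0.15)·1500 + (+0.70)·1200 = 190.00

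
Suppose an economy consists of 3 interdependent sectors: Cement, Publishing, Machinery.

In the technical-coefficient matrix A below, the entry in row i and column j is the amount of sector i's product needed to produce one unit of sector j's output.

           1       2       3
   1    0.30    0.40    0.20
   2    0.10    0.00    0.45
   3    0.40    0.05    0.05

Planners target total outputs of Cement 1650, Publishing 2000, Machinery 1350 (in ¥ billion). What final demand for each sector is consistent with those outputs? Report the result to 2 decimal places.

d_1 = 85.00, d_2 = 1227.50, d_3 = 522.50

I − A =
  [   0.70    -0.40    -0.20]
  [  -0.10     1.00    -0.45]
  [  -0.40    -0.05     0.95]
d = (I − A) x:
  d_1 = (+0.70)·1650 + (-0.40)·2000 + (-0.20)·1350 = 85.00
  d_2 = (-0.10)·1650 + (+1.00)·2000 + (-0.45)·1350 = 1227.50
  d_3 = (-0.40)·1650 + (-0.05)·2000 + (+0.95)·1350 = 522.50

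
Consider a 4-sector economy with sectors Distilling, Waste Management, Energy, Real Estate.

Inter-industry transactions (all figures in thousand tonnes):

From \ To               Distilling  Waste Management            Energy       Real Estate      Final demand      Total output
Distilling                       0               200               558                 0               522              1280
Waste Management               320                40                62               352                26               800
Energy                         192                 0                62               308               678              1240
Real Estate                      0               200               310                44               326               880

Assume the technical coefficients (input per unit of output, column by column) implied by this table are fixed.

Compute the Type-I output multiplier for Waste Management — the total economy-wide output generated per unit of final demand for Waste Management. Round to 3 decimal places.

m_2 = 2.430

Technical coefficients a_ij = z_ij / X_j:
  a_11 = 0/1280 = 0.00, a_21 = 320/1280 = 0.25, a_31 = 192/1280 = 0.15, a_41 = 0/1280 = 0.00
  a_12 = 200/800 = 0.25, a_22 = 40/800 = 0.05, a_32 = 0/800 = 0.00, a_42 = 200/800 = 0.25
  a_13 = 558/1240 = 0.45, a_23 = 62/1240 = 0.05, a_33 = 62/1240 = 0.05, a_43 = 310/1240 = 0.25
  a_14 = 0/880 = 0.00, a_24 = 352/880 = 0.40, a_34 = 308/880 = 0.35, a_44 = 44/880 = 0.05
I − A =
  [   1.00    -0.25    -0.45     0.00]
  [  -0.25     0.95    -0.05    -0.40]
  [  -0.15     0.00     0.95    -0.35]
  [   0.00    -0.25    -0.25     0.95]
Compute the cofactors C_ij = (−1)^(i+j)·(3×3 minor ij) of I−A; the adjugate is their transpose:
adj(I−A) = Cᵀ =
  [ 0.674875   0.243125   0.398000   0.249000]
  [ 0.225875   0.750875   0.254375   0.409875]
  [ 0.142250   0.123125   0.743125   0.325625]
  [ 0.096875   0.230000   0.262500   0.777125]
det(I−A) = Σ_j (I−A)_1j·C_1j = (1.00)(0.674875) + (-0.25)(0.225875) + (-0.45)(0.142250) + (0.00)(0.096875) = 0.55439375
(I − A)⁻¹ = adj(I−A) / det(I−A) ≈
  [   1.2173     0.4385     0.7179     0.4491]
  [   0.4074     1.3544     0.4588     0.7393]
  [   0.2566     0.2221     1.3404     0.5874]
  [   0.1747     0.4149     0.4735     1.4018]
The output multiplier for sector j is the column-j sum of the Leontief inverse (I − A)⁻¹ = adj(I−A) / det(I−A).
Column 2 of adj(I−A): (0.243125, 0.750875, 0.123125, 0.230000); det(I−A) = 0.55439375.
m_2 = (0.243125 + 0.750875 + 0.123125 + 0.230000) / 0.55439375 = 1.347125 / 0.55439375 ≈ 2.430.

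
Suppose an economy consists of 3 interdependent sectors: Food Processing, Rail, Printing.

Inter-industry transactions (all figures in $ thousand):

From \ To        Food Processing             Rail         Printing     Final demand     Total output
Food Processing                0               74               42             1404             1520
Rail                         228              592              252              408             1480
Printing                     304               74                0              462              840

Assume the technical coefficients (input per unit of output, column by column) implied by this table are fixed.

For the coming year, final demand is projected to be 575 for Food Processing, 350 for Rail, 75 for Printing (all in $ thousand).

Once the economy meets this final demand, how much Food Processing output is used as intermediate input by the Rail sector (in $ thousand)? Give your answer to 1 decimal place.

Technical coefficients a_ij = z_ij / X_j:
  a_11 = 0/1520 = 0.00, a_21 = 228/1520 = 0.15, a_31 = 304/1520 = 0.20
  a_12 = 74/1480 = 0.05, a_22 = 592/1480 = 0.40, a_32 = 74/1480 = 0.05
  a_13 = 42/840 = 0.05, a_23 = 252/840 = 0.30, a_33 = 0/840 = 0.00
I − A =
  [   1.00    -0.05    -0.05]
  [  -0.15     0.60    -0.30]
  [  -0.20    -0.05     1.00]
Cofactors of I−A, C_ij = (−1)^(i+j)·(minor ij) (rows/columns in the sector order above):
  C_11 = (0.60)(1.00) − (-0.30)(-0.05) = 0.5850
  C_12 = −[(-0.15)(1.00) − (-0.30)(-0.20)] = 0.2100
  C_13 = (-0.15)(-0.05) − (0.60)(-0.20) = 0.1275
  C_21 = −[(-0.05)(1.00) − (-0.05)(-0.05)] = 0.0525
  C_22 = (1.00)(1.00) − (-0.05)(-0.20) = 0.9900
  C_23 = −[(1.00)(-0.05) − (-0.05)(-0.20)] = 0.0600
  C_31 = (-0.05)(-0.30) − (-0.05)(0.60) = 0.0450
  C_32 = −[(1.00)(-0.30) − (-0.05)(-0.15)] = 0.3075
  C_33 = (1.00)(0.60) − (-0.05)(-0.15) = 0.5925
det(I−A) = Σ_j (I−A)_1j·C_1j = (1.00)(0.5850) + (-0.05)(0.2100) + (-0.05)(0.1275) = 0.568125
adj(I−A) = Cᵀ =
  [ 0.5850   0.0525   0.0450]
  [ 0.2100   0.9900   0.3075]
  [ 0.1275   0.0600   0.5925]
(I − A)⁻¹ = adj(I−A) / det(I−A) ≈
  [   1.0297     0.0924     0.0792]
  [   0.3696     1.7426     0.5413]
  [   0.2244     0.1056     1.0429]
First solve x = (I − A)⁻¹ d = adj(I−A)·d / det(I−A); in particular x_2 = (0.2100·575 + 0.9900·350 + 0.3075·75) / 0.568125 = 490.3125 / 0.568125 ≈ 863.036.
Intermediate flow from 1 to 2: z_12 = a_12 · x_2 = 0.05 × 490.3125 / 0.568125 = 24.515625 / 0.568125 ≈ 43.2.

z_12 = 43.2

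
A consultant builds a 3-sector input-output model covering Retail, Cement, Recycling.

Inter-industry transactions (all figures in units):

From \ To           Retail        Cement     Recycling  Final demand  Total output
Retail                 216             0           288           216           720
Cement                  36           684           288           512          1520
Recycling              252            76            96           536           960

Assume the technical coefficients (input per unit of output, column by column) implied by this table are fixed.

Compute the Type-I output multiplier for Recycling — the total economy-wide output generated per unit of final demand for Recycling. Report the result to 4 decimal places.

Technical coefficients a_ij = z_ij / X_j:
  a_11 = 216/720 = 0.30, a_21 = 36/720 = 0.05, a_31 = 252/720 = 0.35
  a_12 = 0/1520 = 0.00, a_22 = 684/1520 = 0.45, a_32 = 76/1520 = 0.05
  a_13 = 288/960 = 0.30, a_23 = 288/960 = 0.30, a_33 = 96/960 = 0.10
I − A =
  [   0.70     0.00    -0.30]
  [  -0.05     0.55    -0.30]
  [  -0.35    -0.05     0.90]
Cofactors of I−A, C_ij = (−1)^(i+j)·(minor ij) (rows/columns in the sector order above):
  C_11 = (0.55)(0.90) − (-0.30)(-0.05) = 0.4800
  C_12 = −[(-0.05)(0.90) − (-0.30)(-0.35)] = 0.1500
  C_13 = (-0.05)(-0.05) − (0.55)(-0.35) = 0.1950
  C_21 = −[(0.00)(0.90) − (-0.30)(-0.05)] = 0.0150
  C_22 = (0.70)(0.90) − (-0.30)(-0.35) = 0.5250
  C_23 = −[(0.70)(-0.05) − (0.00)(-0.35)] = 0.0350
  C_31 = (0.00)(-0.30) − (-0.30)(0.55) = 0.1650
  C_32 = −[(0.70)(-0.30) − (-0.30)(-0.05)] = 0.2250
  C_33 = (0.70)(0.55) − (0.00)(-0.05) = 0.3850
det(I−A) = Σ_j (I−A)_1j·C_1j = (0.70)(0.4800) + (0.00)(0.1500) + (-0.30)(0.1950) = 0.2775
adj(I−A) = Cᵀ =
  [ 0.4800   0.0150   0.1650]
  [ 0.1500   0.5250   0.2250]
  [ 0.1950   0.0350   0.3850]
(I − A)⁻¹ = adj(I−A) / det(I−A) ≈
  [   1.72973     0.05405     0.59459]
  [   0.54054     1.89189     0.81081]
  [   0.70270     0.12613     1.38739]
The output multiplier for sector j is the column-j sum of the Leontief inverse (I − A)⁻¹ = adj(I−A) / det(I−A).
Column 3 of adj(I−A): (0.1650, 0.2250, 0.3850); det(I−A) = 0.2775.
m_3 = (0.1650 + 0.2250 + 0.3850) / 0.2775 = 0.775 / 0.2775 ≈ 2.7928.

m_3 = 2.7928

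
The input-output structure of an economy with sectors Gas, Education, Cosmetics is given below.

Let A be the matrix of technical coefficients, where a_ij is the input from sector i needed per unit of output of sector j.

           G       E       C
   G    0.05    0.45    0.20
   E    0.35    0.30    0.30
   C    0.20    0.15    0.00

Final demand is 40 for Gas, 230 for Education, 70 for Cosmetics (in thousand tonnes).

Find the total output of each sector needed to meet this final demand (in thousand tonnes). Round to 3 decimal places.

x_G = 390.357, x_E = 627.552, x_C = 242.204

I − A =
  [   0.95    -0.45    -0.20]
  [  -0.35     0.70    -0.30]
  [  -0.20    -0.15     1.00]
Cofactors of I−A, C_ij = (−1)^(i+j)·(minor ij) (rows/columns in the sector order above):
  C_11 = (0.70)(1.00) − (-0.30)(-0.15) = 0.6550
  C_12 = −[(-0.35)(1.00) − (-0.30)(-0.20)] = 0.4100
  C_13 = (-0.35)(-0.15) − (0.70)(-0.20) = 0.1925
  C_21 = −[(-0.45)(1.00) − (-0.20)(-0.15)] = 0.4800
  C_22 = (0.95)(1.00) − (-0.20)(-0.20) = 0.9100
  C_23 = −[(0.95)(-0.15) − (-0.45)(-0.20)] = 0.2325
  C_31 = (-0.45)(-0.30) − (-0.20)(0.70) = 0.2750
  C_32 = −[(0.95)(-0.30) − (-0.20)(-0.35)] = 0.3550
  C_33 = (0.95)(0.70) − (-0.45)(-0.35) = 0.5075
det(I−A) = Σ_j (I−A)_1j·C_1j = (0.95)(0.6550) + (-0.45)(0.4100) + (-0.20)(0.1925) = 0.39925
adj(I−A) = Cᵀ =
  [ 0.6550   0.4800   0.2750]
  [ 0.4100   0.9100   0.3550]
  [ 0.1925   0.2325   0.5075]
(I − A)⁻¹ = adj(I−A) / det(I−A) ≈
  [   1.6406     1.2023     0.6888]
  [   1.0269     2.2793     0.8892]
  [   0.4822     0.5823     1.2711]
x = (I − A)⁻¹ d = adj(I−A)·d / det(I−A), with det(I−A) = 0.39925:
  x_G = (0.6550·40 + 0.4800·230 + 0.2750·70) / 0.39925 = 155.85 / 0.39925 ≈ 390.357
  x_E = (0.4100·40 + 0.9100·230 + 0.3550·70) / 0.39925 = 250.55 / 0.39925 ≈ 627.552
  x_C = (0.1925·40 + 0.2325·230 + 0.5075·70) / 0.39925 = 96.70 / 0.39925 ≈ 242.204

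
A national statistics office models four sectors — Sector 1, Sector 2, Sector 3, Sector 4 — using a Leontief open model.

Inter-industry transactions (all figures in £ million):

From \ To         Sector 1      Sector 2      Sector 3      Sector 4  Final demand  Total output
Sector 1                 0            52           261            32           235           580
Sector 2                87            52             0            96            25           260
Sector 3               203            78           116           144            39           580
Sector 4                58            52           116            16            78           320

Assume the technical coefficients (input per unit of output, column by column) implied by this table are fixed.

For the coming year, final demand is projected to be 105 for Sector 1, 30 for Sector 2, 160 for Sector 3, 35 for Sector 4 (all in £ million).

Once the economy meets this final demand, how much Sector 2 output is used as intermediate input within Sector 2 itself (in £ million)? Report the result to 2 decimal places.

z_22 = 44.90

Technical coefficients a_ij = z_ij / X_j:
  a_11 = 0/580 = 0.00, a_21 = 87/580 = 0.15, a_31 = 203/580 = 0.35, a_41 = 58/580 = 0.10
  a_12 = 52/260 = 0.20, a_22 = 52/260 = 0.20, a_32 = 78/260 = 0.30, a_42 = 52/260 = 0.20
  a_13 = 261/580 = 0.45, a_23 = 0/580 = 0.00, a_33 = 116/580 = 0.20, a_43 = 116/580 = 0.20
  a_14 = 32/320 = 0.10, a_24 = 96/320 = 0.30, a_34 = 144/320 = 0.45, a_44 = 16/320 = 0.05
I − A =
  [   1.00    -0.20    -0.45    -0.10]
  [  -0.15     0.80     0.00    -0.30]
  [  -0.35    -0.30     0.80    -0.45]
  [  -0.10    -0.20    -0.20     0.95]
Compute the cofactors C_ij = (−1)^(i+j)·(3×3 minor ij) of I−A; the adjugate is their transpose:
adj(I−A) = Cᵀ =
  [ 0.470000   0.324750   0.343000   0.314500]
  [ 0.145500   0.485125   0.140625   0.235125]
  [ 0.346250   0.454500   0.654500   0.490000]
  [ 0.153000   0.232000   0.203500   0.469750]
det(I−A) = Σ_j (I−A)_1j·C_1j = (1.00)(0.470000) + (-0.20)(0.145500) + (-0.45)(0.346250) + (-0.10)(0.153000) = 0.2697875
(I − A)⁻¹ = adj(I−A) / det(I−A) ≈
  [   1.7421     1.2037     1.2714     1.1657]
  [   0.5393     1.7982     0.5212     0.8715]
  [   1.2834     1.6847     2.4260     1.8162]
  [   0.5671     0.8599     0.7543     1.7412]
First solve x = (I − A)⁻¹ d = adj(I−A)·d / det(I−A); in particular x_2 = (0.145500·105 + 0.485125·30 + 0.140625·160 + 0.235125·35) / 0.2697875 = 60.560625 / 0.2697875 ≈ 224.4753.
Intermediate flow from 2 to 2: z_22 = a_22 · x_2 = 0.20 × 60.560625 / 0.2697875 = 12.112125 / 0.2697875 ≈ 44.90.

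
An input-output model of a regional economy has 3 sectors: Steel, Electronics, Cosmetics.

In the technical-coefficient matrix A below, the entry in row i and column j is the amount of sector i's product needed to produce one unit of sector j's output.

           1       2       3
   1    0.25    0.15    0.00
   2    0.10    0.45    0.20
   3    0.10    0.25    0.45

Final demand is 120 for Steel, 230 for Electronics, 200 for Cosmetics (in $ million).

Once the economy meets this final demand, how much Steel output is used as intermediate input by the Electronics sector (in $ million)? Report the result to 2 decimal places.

I − A =
  [   0.75    -0.15     0.00]
  [  -0.10     0.55    -0.20]
  [  -0.10    -0.25     0.55]
Cofactors of I−A, C_ij = (−1)^(i+j)·(minor ij) (rows/columns in the sector order above):
  C_11 = (0.55)(0.55) − (-0.20)(-0.25) = 0.2525
  C_12 = −[(-0.10)(0.55) − (-0.20)(-0.10)] = 0.0750
  C_13 = (-0.10)(-0.25) − (0.55)(-0.10) = 0.0800
  C_21 = −[(-0.15)(0.55) − (0.00)(-0.25)] = 0.0825
  C_22 = (0.75)(0.55) − (0.00)(-0.10) = 0.4125
  C_23 = −[(0.75)(-0.25) − (-0.15)(-0.10)] = 0.2025
  C_31 = (-0.15)(-0.20) − (0.00)(0.55) = 0.0300
  C_32 = −[(0.75)(-0.20) − (0.00)(-0.10)] = 0.1500
  C_33 = (0.75)(0.55) − (-0.15)(-0.10) = 0.3975
det(I−A) = Σ_j (I−A)_1j·C_1j = (0.75)(0.2525) + (-0.15)(0.0750) + (0.00)(0.0800) = 0.178125
adj(I−A) = Cᵀ =
  [ 0.2525   0.0825   0.0300]
  [ 0.0750   0.4125   0.1500]
  [ 0.0800   0.2025   0.3975]
(I − A)⁻¹ = adj(I−A) / det(I−A) ≈
  [   1.4175     0.4632     0.1684]
  [   0.4211     2.3158     0.8421]
  [   0.4491     1.1368     2.2316]
First solve x = (I − A)⁻¹ d = adj(I−A)·d / det(I−A); in particular x_2 = (0.0750·120 + 0.4125·230 + 0.1500·200) / 0.178125 = 133.875 / 0.178125 ≈ 751.5789.
Intermediate flow from 1 to 2: z_12 = a_12 · x_2 = 0.15 × 133.875 / 0.178125 = 20.08125 / 0.178125 ≈ 112.74.

z_12 = 112.74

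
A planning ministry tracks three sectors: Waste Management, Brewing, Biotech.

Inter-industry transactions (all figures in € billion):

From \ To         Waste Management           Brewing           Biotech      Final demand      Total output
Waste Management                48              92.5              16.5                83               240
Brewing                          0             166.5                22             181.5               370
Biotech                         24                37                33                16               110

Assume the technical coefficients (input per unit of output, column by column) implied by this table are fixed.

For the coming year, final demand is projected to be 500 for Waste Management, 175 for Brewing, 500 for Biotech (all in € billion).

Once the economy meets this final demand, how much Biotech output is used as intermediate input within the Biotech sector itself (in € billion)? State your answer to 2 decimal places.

z_33 = 286.14

Technical coefficients a_ij = z_ij / X_j:
  a_11 = 48/240 = 0.20, a_21 = 0/240 = 0.00, a_31 = 24/240 = 0.10
  a_12 = 92.5/370 = 0.25, a_22 = 166.5/370 = 0.45, a_32 = 37/370 = 0.10
  a_13 = 16.5/110 = 0.15, a_23 = 22/110 = 0.20, a_33 = 33/110 = 0.30
I − A =
  [   0.80    -0.25    -0.15]
  [   0.00     0.55    -0.20]
  [  -0.10    -0.10     0.70]
Cofactors of I−A, C_ij = (−1)^(i+j)·(minor ij) (rows/columns in the sector order above):
  C_11 = (0.55)(0.70) − (-0.20)(-0.10) = 0.3650
  C_12 = −[(0.00)(0.70) − (-0.20)(-0.10)] = 0.0200
  C_13 = (0.00)(-0.10) − (0.55)(-0.10) = 0.0550
  C_21 = −[(-0.25)(0.70) − (-0.15)(-0.10)] = 0.1900
  C_22 = (0.80)(0.70) − (-0.15)(-0.10) = 0.5450
  C_23 = −[(0.80)(-0.10) − (-0.25)(-0.10)] = 0.1050
  C_31 = (-0.25)(-0.20) − (-0.15)(0.55) = 0.1325
  C_32 = −[(0.80)(-0.20) − (-0.15)(0.00)] = 0.1600
  C_33 = (0.80)(0.55) − (-0.25)(0.00) = 0.4400
det(I−A) = Σ_j (I−A)_1j·C_1j = (0.80)(0.3650) + (-0.25)(0.0200) + (-0.15)(0.0550) = 0.27875
adj(I−A) = Cᵀ =
  [ 0.3650   0.1900   0.1325]
  [ 0.0200   0.5450   0.1600]
  [ 0.0550   0.1050   0.4400]
(I − A)⁻¹ = adj(I−A) / det(I−A) ≈
  [   1.3094     0.6816     0.4753]
  [   0.0717     1.9552     0.5740]
  [   0.1973     0.3767     1.5785]
First solve x = (I − A)⁻¹ d = adj(I−A)·d / det(I−A); in particular x_3 = (0.0550·500 + 0.1050·175 + 0.4400·500) / 0.27875 = 265.875 / 0.27875 ≈ 953.8117.
Intermediate flow from 3 to 3: z_33 = a_33 · x_3 = 0.30 × 265.875 / 0.27875 = 79.7625 / 0.27875 ≈ 286.14.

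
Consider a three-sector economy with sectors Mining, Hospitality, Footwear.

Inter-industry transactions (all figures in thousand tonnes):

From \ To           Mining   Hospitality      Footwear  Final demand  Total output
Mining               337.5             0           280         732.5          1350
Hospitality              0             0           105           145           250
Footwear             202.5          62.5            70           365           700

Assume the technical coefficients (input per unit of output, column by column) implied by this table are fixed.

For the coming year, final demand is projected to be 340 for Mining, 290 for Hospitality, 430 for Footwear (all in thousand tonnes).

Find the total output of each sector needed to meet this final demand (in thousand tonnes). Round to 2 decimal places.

Technical coefficients a_ij = z_ij / X_j:
  a_11 = 337.5/1350 = 0.25, a_21 = 0/1350 = 0.00, a_31 = 202.5/1350 = 0.15
  a_12 = 0/250 = 0.00, a_22 = 0/250 = 0.00, a_32 = 62.5/250 = 0.25
  a_13 = 280/700 = 0.40, a_23 = 105/700 = 0.15, a_33 = 70/700 = 0.10
I − A =
  [   0.75     0.00    -0.40]
  [   0.00     1.00    -0.15]
  [  -0.15    -0.25     0.90]
Cofactors of I−A, C_ij = (−1)^(i+j)·(minor ij) (rows/columns in the sector order above):
  C_11 = (1.00)(0.90) − (-0.15)(-0.25) = 0.8625
  C_12 = −[(0.00)(0.90) − (-0.15)(-0.15)] = 0.0225
  C_13 = (0.00)(-0.25) − (1.00)(-0.15) = 0.1500
  C_21 = −[(0.00)(0.90) − (-0.40)(-0.25)] = 0.1000
  C_22 = (0.75)(0.90) − (-0.40)(-0.15) = 0.6150
  C_23 = −[(0.75)(-0.25) − (0.00)(-0.15)] = 0.1875
  C_31 = (0.00)(-0.15) − (-0.40)(1.00) = 0.4000
  C_32 = −[(0.75)(-0.15) − (-0.40)(0.00)] = 0.1125
  C_33 = (0.75)(1.00) − (0.00)(0.00) = 0.7500
det(I−A) = Σ_j (I−A)_1j·C_1j = (0.75)(0.8625) + (0.00)(0.0225) + (-0.40)(0.1500) = 0.586875
adj(I−A) = Cᵀ =
  [ 0.8625   0.1000   0.4000]
  [ 0.0225   0.6150   0.1125]
  [ 0.1500   0.1875   0.7500]
(I − A)⁻¹ = adj(I−A) / det(I−A) ≈
  [   1.4696     0.1704     0.6816]
  [   0.0383     1.0479     0.1917]
  [   0.2556     0.3195     1.2780]
x = (I − A)⁻¹ d = adj(I−A)·d / det(I−A), with det(I−A) = 0.586875:
  x_1 = (0.8625·340 + 0.1000·290 + 0.4000·430) / 0.586875 = 494.25 / 0.586875 ≈ 842.17
  x_2 = (0.0225·340 + 0.6150·290 + 0.1125·430) / 0.586875 = 234.375 / 0.586875 ≈ 399.36
  x_3 = (0.1500·340 + 0.1875·290 + 0.7500·430) / 0.586875 = 427.875 / 0.586875 ≈ 729.07

x_1 = 842.17, x_2 = 399.36, x_3 = 729.07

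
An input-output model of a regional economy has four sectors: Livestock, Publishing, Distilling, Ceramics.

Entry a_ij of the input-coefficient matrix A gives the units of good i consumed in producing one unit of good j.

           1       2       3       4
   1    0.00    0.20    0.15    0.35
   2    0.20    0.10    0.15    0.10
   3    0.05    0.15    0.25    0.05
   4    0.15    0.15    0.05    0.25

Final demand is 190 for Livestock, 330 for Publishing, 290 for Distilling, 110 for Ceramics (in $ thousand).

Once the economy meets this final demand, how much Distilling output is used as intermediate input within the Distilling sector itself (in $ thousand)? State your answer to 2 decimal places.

z_33 = 144.49

I − A =
  [   1.00    -0.20    -0.15    -0.35]
  [  -0.20     0.90    -0.15    -0.10]
  [  -0.05    -0.15     0.75    -0.05]
  [  -0.15    -0.15    -0.05     0.75]
Compute the cofactors C_ij = (−1)^(i+j)·(3×3 minor ij) of I−A; the adjugate is their transpose:
adj(I−A) = Cᵀ =
  [ 0.474000   0.172000   0.146125   0.253875]
  [ 0.130250   0.513000   0.137875   0.138375]
  [ 0.066000   0.123750   0.569250   0.085250]
  [ 0.125250   0.145250   0.094750   0.609750]
det(I−A) = Σ_j (I−A)_1j·C_1j = (1.00)(0.474000) + (-0.20)(0.130250) + (-0.15)(0.066000) + (-0.35)(0.125250) = 0.3942125
(I − A)⁻¹ = adj(I−A) / det(I−A) ≈
  [   1.2024     0.4363     0.3707     0.6440]
  [   0.3304     1.3013     0.3497     0.3510]
  [   0.1674     0.3139     1.4440     0.2163]
  [   0.3177     0.3685     0.2404     1.5468]
First solve x = (I − A)⁻¹ d = adj(I−A)·d / det(I−A); in particular x_3 = (0.066000·190 + 0.123750·330 + 0.569250·290 + 0.085250·110) / 0.3942125 = 227.8375 / 0.3942125 ≈ 577.9561.
Intermediate flow from 3 to 3: z_33 = a_33 · x_3 = 0.25 × 227.8375 / 0.3942125 = 56.959375 / 0.3942125 ≈ 144.49.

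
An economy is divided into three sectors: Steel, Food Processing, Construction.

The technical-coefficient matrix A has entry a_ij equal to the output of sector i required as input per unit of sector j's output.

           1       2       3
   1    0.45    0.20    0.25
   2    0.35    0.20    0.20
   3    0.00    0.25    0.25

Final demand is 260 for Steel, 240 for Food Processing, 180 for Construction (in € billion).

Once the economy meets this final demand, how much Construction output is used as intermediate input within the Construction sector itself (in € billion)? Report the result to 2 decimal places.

z_33 = 134.08

I − A =
  [   0.55    -0.20    -0.25]
  [  -0.35     0.80    -0.20]
  [   0.00    -0.25     0.75]
Cofactors of I−A, C_ij = (−1)^(i+j)·(minor ij) (rows/columns in the sector order above):
  C_11 = (0.80)(0.75) − (-0.20)(-0.25) = 0.5500
  C_12 = −[(-0.35)(0.75) − (-0.20)(0.00)] = 0.2625
  C_13 = (-0.35)(-0.25) − (0.80)(0.00) = 0.0875
  C_21 = −[(-0.20)(0.75) − (-0.25)(-0.25)] = 0.2125
  C_22 = (0.55)(0.75) − (-0.25)(0.00) = 0.4125
  C_23 = −[(0.55)(-0.25) − (-0.20)(0.00)] = 0.1375
  C_31 = (-0.20)(-0.20) − (-0.25)(0.80) = 0.2400
  C_32 = −[(0.55)(-0.20) − (-0.25)(-0.35)] = 0.1975
  C_33 = (0.55)(0.80) − (-0.20)(-0.35) = 0.3700
det(I−A) = Σ_j (I−A)_1j·C_1j = (0.55)(0.5500) + (-0.20)(0.2625) + (-0.25)(0.0875) = 0.228125
adj(I−A) = Cᵀ =
  [ 0.5500   0.2125   0.2400]
  [ 0.2625   0.4125   0.1975]
  [ 0.0875   0.1375   0.3700]
(I − A)⁻¹ = adj(I−A) / det(I−A) ≈
  [   2.4110     0.9315     1.0521]
  [   1.1507     1.8082     0.8658]
  [   0.3836     0.6027     1.6219]
First solve x = (I − A)⁻¹ d = adj(I−A)·d / det(I−A); in particular x_3 = (0.0875·260 + 0.1375·240 + 0.3700·180) / 0.228125 = 122.35 / 0.228125 ≈ 536.3288.
Intermediate flow from 3 to 3: z_33 = a_33 · x_3 = 0.25 × 122.35 / 0.228125 = 30.5875 / 0.228125 ≈ 134.08.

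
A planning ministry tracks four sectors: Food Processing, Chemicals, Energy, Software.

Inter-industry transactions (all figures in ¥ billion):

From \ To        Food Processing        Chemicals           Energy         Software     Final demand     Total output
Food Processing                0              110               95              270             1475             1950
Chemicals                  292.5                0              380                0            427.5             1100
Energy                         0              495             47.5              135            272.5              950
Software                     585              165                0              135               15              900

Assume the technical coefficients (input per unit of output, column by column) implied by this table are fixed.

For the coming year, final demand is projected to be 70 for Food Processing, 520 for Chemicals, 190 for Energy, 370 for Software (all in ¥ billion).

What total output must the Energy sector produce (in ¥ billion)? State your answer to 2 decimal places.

Technical coefficients a_ij = z_ij / X_j:
  a_FF = 0/1950 = 0.00, a_CF = 292.5/1950 = 0.15, a_EF = 0/1950 = 0.00, a_SF = 585/1950 = 0.30
  a_FC = 110/1100 = 0.10, a_CC = 0/1100 = 0.00, a_EC = 495/1100 = 0.45, a_SC = 165/1100 = 0.15
  a_FE = 95/950 = 0.10, a_CE = 380/950 = 0.40, a_EE = 47.5/950 = 0.05, a_SE = 0/950 = 0.00
  a_FS = 270/900 = 0.30, a_CS = 0/900 = 0.00, a_ES = 135/900 = 0.15, a_SS = 135/900 = 0.15
I − A =
  [   1.00    -0.10    -0.10    -0.30]
  [  -0.15     1.00    -0.40     0.00]
  [   0.00    -0.45     0.95    -0.15]
  [  -0.30    -0.15     0.00     0.85]
Compute the cofactors C_ij = (−1)^(i+j)·(3×3 minor ij) of I−A; the adjugate is their transpose:
adj(I−A) = Cᵀ =
  [ 0.645500   0.164000   0.137000   0.252000]
  [ 0.139125   0.717500   0.316750   0.105000]
  [ 0.105750   0.369000   0.740500   0.168000]
  [ 0.252375   0.184500   0.104250   0.749000]
det(I−A) = Σ_j (I−A)_1j·C_1j = (1.00)(0.645500) + (-0.10)(0.139125) + (-0.10)(0.105750) + (-0.30)(0.252375) = 0.5453
(I − A)⁻¹ = adj(I−A) / det(I−A) ≈
  [   1.1838     0.3008     0.2512     0.4621]
  [   0.2551     1.3158     0.5809     0.1926]
  [   0.1939     0.6767     1.3580     0.3081]
  [   0.4628     0.3383     0.1912     1.3736]
x = (I − A)⁻¹ d = adj(I−A)·d / det(I−A), with det(I−A) = 0.5453:
  x_F = (0.645500·70 + 0.164000·520 + 0.137000·190 + 0.252000·370) / 0.5453 = 249.735 / 0.5453 ≈ 457.98
  x_C = (0.139125·70 + 0.717500·520 + 0.316750·190 + 0.105000·370) / 0.5453 = 481.87125 / 0.5453 ≈ 883.68
  x_E = (0.105750·70 + 0.369000·520 + 0.740500·190 + 0.168000·370) / 0.5453 = 402.1375 / 0.5453 ≈ 737.46
  x_S = (0.252375·70 + 0.184500·520 + 0.104250·190 + 0.749000·370) / 0.5453 = 410.54375 / 0.5453 ≈ 752.88

x_E = 737.46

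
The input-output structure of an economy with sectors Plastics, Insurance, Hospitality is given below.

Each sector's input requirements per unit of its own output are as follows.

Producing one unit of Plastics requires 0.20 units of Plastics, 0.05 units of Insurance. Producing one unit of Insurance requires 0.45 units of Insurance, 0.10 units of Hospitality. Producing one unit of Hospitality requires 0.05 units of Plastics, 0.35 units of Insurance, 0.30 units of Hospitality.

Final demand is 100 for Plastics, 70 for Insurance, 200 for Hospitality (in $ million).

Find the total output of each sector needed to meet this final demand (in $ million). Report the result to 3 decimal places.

x_1 = 146.023, x_2 = 354.602, x_3 = 336.372

I − A =
  [   0.80     0.00    -0.05]
  [  -0.05     0.55    -0.35]
  [   0.00    -0.10     0.70]
Cofactors of I−A, C_ij = (−1)^(i+j)·(minor ij) (rows/columns in the sector order above):
  C_11 = (0.55)(0.70) − (-0.35)(-0.10) = 0.3500
  C_12 = −[(-0.05)(0.70) − (-0.35)(0.00)] = 0.0350
  C_13 = (-0.05)(-0.10) − (0.55)(0.00) = 0.0050
  C_21 = −[(0.00)(0.70) − (-0.05)(-0.10)] = 0.0050
  C_22 = (0.80)(0.70) − (-0.05)(0.00) = 0.5600
  C_23 = −[(0.80)(-0.10) − (0.00)(0.00)] = 0.0800
  C_31 = (0.00)(-0.35) − (-0.05)(0.55) = 0.0275
  C_32 = −[(0.80)(-0.35) − (-0.05)(-0.05)] = 0.2825
  C_33 = (0.80)(0.55) − (0.00)(-0.05) = 0.4400
det(I−A) = Σ_j (I−A)_1j·C_1j = (0.80)(0.3500) + (0.00)(0.0350) + (-0.05)(0.0050) = 0.27975
adj(I−A) = Cᵀ =
  [ 0.3500   0.0050   0.0275]
  [ 0.0350   0.5600   0.2825]
  [ 0.0050   0.0800   0.4400]
(I − A)⁻¹ = adj(I−A) / det(I−A) ≈
  [   1.2511     0.0179     0.0983]
  [   0.1251     2.0018     1.0098]
  [   0.0179     0.2860     1.5728]
x = (I − A)⁻¹ d = adj(I−A)·d / det(I−A), with det(I−A) = 0.27975:
  x_1 = (0.3500·100 + 0.0050·70 + 0.0275·200) / 0.27975 = 40.85 / 0.27975 ≈ 146.023
  x_2 = (0.0350·100 + 0.5600·70 + 0.2825·200) / 0.27975 = 99.20 / 0.27975 ≈ 354.602
  x_3 = (0.0050·100 + 0.0800·70 + 0.4400·200) / 0.27975 = 94.10 / 0.27975 ≈ 336.372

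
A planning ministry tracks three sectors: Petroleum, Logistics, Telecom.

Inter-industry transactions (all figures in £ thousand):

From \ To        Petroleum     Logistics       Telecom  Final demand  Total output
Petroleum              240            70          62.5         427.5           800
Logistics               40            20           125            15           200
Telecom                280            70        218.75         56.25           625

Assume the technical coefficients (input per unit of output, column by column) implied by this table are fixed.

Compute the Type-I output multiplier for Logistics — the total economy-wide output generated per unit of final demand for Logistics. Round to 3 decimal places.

Technical coefficients a_ij = z_ij / X_j:
  a_PP = 240/800 = 0.30, a_LP = 40/800 = 0.05, a_TP = 280/800 = 0.35
  a_PL = 70/200 = 0.35, a_LL = 20/200 = 0.10, a_TL = 70/200 = 0.35
  a_PT = 62.5/625 = 0.10, a_LT = 125/625 = 0.20, a_TT = 218.75/625 = 0.35
I − A =
  [   0.70    -0.35    -0.10]
  [  -0.05     0.90    -0.20]
  [  -0.35    -0.35     0.65]
Cofactors of I−A, C_ij = (−1)^(i+j)·(minor ij) (rows/columns in the sector order above):
  C_11 = (0.90)(0.65) − (-0.20)(-0.35) = 0.5150
  C_12 = −[(-0.05)(0.65) − (-0.20)(-0.35)] = 0.1025
  C_13 = (-0.05)(-0.35) − (0.90)(-0.35) = 0.3325
  C_21 = −[(-0.35)(0.65) − (-0.10)(-0.35)] = 0.2625
  C_22 = (0.70)(0.65) − (-0.10)(-0.35) = 0.4200
  C_23 = −[(0.70)(-0.35) − (-0.35)(-0.35)] = 0.3675
  C_31 = (-0.35)(-0.20) − (-0.10)(0.90) = 0.1600
  C_32 = −[(0.70)(-0.20) − (-0.10)(-0.05)] = 0.1450
  C_33 = (0.70)(0.90) − (-0.35)(-0.05) = 0.6125
det(I−A) = Σ_j (I−A)_1j·C_1j = (0.70)(0.5150) + (-0.35)(0.1025) + (-0.10)(0.3325) = 0.291375
adj(I−A) = Cᵀ =
  [ 0.5150   0.2625   0.1600]
  [ 0.1025   0.4200   0.1450]
  [ 0.3325   0.3675   0.6125]
(I − A)⁻¹ = adj(I−A) / det(I−A) ≈
  [   1.7675     0.9009     0.5491]
  [   0.3518     1.4414     0.4976]
  [   1.1411     1.2613     2.1021]
The output multiplier for sector j is the column-j sum of the Leontief inverse (I − A)⁻¹ = adj(I−A) / det(I−A).
Column L of adj(I−A): (0.2625, 0.4200, 0.3675); det(I−A) = 0.291375.
m_L = (0.2625 + 0.4200 + 0.3675) / 0.291375 = 1.05 / 0.291375 ≈ 3.604.

m_L = 3.604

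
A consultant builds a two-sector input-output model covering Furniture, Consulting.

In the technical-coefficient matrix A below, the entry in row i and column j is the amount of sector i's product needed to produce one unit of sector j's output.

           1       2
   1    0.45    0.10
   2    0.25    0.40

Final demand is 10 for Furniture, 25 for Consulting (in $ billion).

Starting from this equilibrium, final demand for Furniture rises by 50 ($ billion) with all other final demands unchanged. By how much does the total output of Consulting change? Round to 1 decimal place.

Δx_2 = 41.0

I − A =
  [   0.55    -0.10]
  [  -0.25     0.60]
det(I−A) = (0.55)(0.60) − (-0.10)(-0.25) = 0.3050
adj(I−A) = [[0.60, 0.10], [0.25, 0.55]]
(I − A)⁻¹ = adj(I−A) / det(I−A) ≈
  [   1.9672     0.3279]
  [   0.8197     1.8033]
Δx = (I − A)⁻¹ Δd with Δd having +50 in the Furniture component and 0 elsewhere.
So Δx_2 = L_21 · (+50), where L_21 = adj(I−A)_21 / det(I−A) = 0.25 / 0.3050.
Δx_2 = 0.25 × (+50) / 0.3050 = 12.50 / 0.3050 ≈ 41.0.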